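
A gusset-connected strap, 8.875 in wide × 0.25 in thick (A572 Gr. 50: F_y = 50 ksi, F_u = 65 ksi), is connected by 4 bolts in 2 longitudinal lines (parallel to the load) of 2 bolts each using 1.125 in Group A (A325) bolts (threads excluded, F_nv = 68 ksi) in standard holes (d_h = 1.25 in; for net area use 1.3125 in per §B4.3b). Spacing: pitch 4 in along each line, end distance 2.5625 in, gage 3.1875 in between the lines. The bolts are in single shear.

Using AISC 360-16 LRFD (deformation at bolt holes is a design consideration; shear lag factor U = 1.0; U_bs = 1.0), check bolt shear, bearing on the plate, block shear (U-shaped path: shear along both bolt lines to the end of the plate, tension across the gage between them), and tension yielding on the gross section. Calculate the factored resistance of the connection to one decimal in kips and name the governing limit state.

90.0 kips (block shear governs)

Bolt shear: A_b = π(1.125)²/4 = 0.99402 in². φR_n = 0.75 × 68 × 0.99402 × 4 × 1 = 202.8 kips.
Bearing (0.25 in plate, F_u = 65 ksi): end bolts L_c = 2.5625 − 1.25/2 = 1.9375, R_n = min(1.2×1.9375×0.25×65, 2.4×1.125×0.25×65) = 37.781 kips/bolt; interior L_c = 4 − 1.25 = 2.75, R_n = 43.875 kips/bolt. φR_n = 0.75 × (2×37.781 + 2×43.875) = 122.5 kips.
Block shear: shear path 2×[2.5625+1×4] = 2×6.5625 in, A_gv = 3.2813, A_nv = 2×(6.5625 − 1.5×1.3125)×0.25 = 2.2969 in²; tension across gage: (3.1875 − 1×1.3125)×0.25 = 0.46875 in². R_n = min(0.6×65×2.2969, 0.6×50×3.2813) + 1.0×65×0.46875 = min(89.579, 98.439) + 30.469 = 120.05 kips. φR_n = 0.75 × 120.05 = 90.0 kips.
Tension yield (gross): A_g = 8.875×0.25 = 2.2188 in². φR_n = 0.90 × 50 × 2.2188 = 99.8 kips.
Governing: min(202.8, 122.5, 90.0, 99.8) = 90.0 kips → block shear.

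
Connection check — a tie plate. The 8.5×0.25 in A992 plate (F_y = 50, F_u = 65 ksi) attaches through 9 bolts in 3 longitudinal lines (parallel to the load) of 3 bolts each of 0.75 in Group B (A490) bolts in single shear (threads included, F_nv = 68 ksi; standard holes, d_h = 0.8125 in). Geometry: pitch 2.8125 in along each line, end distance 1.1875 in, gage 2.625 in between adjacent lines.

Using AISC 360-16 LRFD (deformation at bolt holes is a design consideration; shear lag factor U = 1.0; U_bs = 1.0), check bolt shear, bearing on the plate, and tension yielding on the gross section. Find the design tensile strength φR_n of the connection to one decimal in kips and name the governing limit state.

Bolt shear: A_b = π(0.75)²/4 = 0.44179 in². φR_n = 0.75 × 68 × 0.44179 × 9 × 1 = 202.8 kips.
Bearing (0.25 in plate, F_u = 65 ksi): end bolts L_c = 1.1875 − 0.8125/2 = 0.78125, R_n = min(1.2×0.78125×0.25×65, 2.4×0.75×0.25×65) = 15.234 kips/bolt; interior L_c = 2.8125 − 0.8125 = 2, R_n = 29.25 kips/bolt. φR_n = 0.75 × (3×15.234 + 6×29.25) = 165.9 kips.
Tension yield (gross): A_g = 8.5×0.25 = 2.125 in². φR_n = 0.90 × 50 × 2.125 = 95.6 kips.
Governing: min(202.8, 165.9, 95.6) = 95.6 kips → gross-section yield.

95.6 kips (gross-section yield governs)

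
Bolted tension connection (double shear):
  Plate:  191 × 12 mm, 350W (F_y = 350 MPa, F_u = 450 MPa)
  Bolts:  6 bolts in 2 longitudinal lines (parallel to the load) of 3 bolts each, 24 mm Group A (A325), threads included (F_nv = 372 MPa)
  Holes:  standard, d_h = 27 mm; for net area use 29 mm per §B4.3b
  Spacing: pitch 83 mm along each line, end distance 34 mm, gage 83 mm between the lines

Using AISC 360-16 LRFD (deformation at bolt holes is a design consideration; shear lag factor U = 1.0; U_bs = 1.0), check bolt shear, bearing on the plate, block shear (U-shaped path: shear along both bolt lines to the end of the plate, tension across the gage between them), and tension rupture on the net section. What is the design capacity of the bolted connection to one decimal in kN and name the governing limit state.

538.7 kN (net-section rupture governs)

Bolt shear: A_b = π(24)²/4 = 452.39 mm². φR_n = 0.75 × 372 × 452.39 × 6 × 2 = 1514.6 kN.
Bearing (12 mm plate, F_u = 450 MPa): end bolts L_c = 34 − 27/2 = 20.5, R_n = min(1.2×20.5×12×450, 2.4×24×12×450) = 132.84 kN/bolt; interior L_c = 83 − 27 = 56, R_n = 311.04 kN/bolt. φR_n = 0.75 × (2×132.84 + 4×311.04) = 1132.4 kN.
Block shear: shear path 2×[34+2×83] = 2×200 mm, A_gv = 4800, A_nv = 2×(200 − 2.5×29)×12 = 3060 mm²; tension across gage: (83 − 1×29)×12 = 648 mm². R_n = min(0.6×450×3060, 0.6×350×4800) + 1.0×450×648 = min(826.2, 1008) + 291.6 = 1117.8 kN. φR_n = 0.75 × 1117.8 = 838.4 kN.
Tension rupture (net): A_n = (191 − 2×29)×12 = 1596 mm² (U = 1.0, A_e = A_n). φR_n = 0.75 × 450 × 1596 = 538.7 kN.
Governing: min(1514.6, 1132.4, 838.4, 538.7) = 538.7 kN → net-section rupture.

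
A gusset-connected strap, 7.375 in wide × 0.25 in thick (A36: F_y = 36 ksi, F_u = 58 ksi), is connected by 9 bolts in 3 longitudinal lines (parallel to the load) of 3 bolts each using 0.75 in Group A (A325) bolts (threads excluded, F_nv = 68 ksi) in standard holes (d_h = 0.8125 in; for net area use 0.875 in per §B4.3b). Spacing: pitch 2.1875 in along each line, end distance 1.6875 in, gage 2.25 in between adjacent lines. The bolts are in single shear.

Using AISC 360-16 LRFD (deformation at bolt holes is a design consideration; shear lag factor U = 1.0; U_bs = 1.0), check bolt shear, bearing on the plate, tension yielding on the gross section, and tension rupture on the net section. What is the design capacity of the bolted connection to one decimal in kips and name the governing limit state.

51.7 kips (net-section rupture governs)

Bolt shear: A_b = π(0.75)²/4 = 0.44179 in². φR_n = 0.75 × 68 × 0.44179 × 9 × 1 = 202.8 kips.
Bearing (0.25 in plate, F_u = 58 ksi): end bolts L_c = 1.6875 − 0.8125/2 = 1.28125, R_n = min(1.2×1.28125×0.25×58, 2.4×0.75×0.25×58) = 22.294 kips/bolt; interior L_c = 2.1875 − 0.8125 = 1.375, R_n = 23.925 kips/bolt. φR_n = 0.75 × (3×22.294 + 6×23.925) = 157.8 kips.
Tension yield (gross): A_g = 7.375×0.25 = 1.8438 in². φR_n = 0.90 × 36 × 1.8438 = 59.7 kips.
Tension rupture (net): A_n = (7.375 − 3×0.875)×0.25 = 1.1875 in² (U = 1.0, A_e = A_n). φR_n = 0.75 × 58 × 1.1875 = 51.7 kips.
Governing: min(202.8, 157.8, 59.7, 51.7) = 51.7 kips → net-section rupture.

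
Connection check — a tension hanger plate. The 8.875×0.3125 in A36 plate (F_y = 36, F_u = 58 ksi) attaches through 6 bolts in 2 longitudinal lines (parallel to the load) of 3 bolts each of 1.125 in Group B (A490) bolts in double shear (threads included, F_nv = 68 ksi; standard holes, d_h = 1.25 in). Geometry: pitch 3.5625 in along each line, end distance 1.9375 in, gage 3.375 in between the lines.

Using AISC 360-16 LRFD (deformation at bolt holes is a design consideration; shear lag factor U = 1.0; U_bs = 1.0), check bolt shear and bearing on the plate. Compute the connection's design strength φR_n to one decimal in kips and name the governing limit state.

Bolt shear: A_b = π(1.125)²/4 = 0.99402 in². φR_n = 0.75 × 68 × 0.99402 × 6 × 2 = 608.3 kips.
Bearing (0.3125 in plate, F_u = 58 ksi): end bolts L_c = 1.9375 − 1.25/2 = 1.3125, R_n = min(1.2×1.3125×0.3125×58, 2.4×1.125×0.3125×58) = 28.547 kips/bolt; interior L_c = 3.5625 − 1.25 = 2.3125, R_n = 48.938 kips/bolt. φR_n = 0.75 × (2×28.547 + 4×48.938) = 189.6 kips.
Governing: min(608.3, 189.6) = 189.6 kips → bearing.

189.6 kips (bearing governs)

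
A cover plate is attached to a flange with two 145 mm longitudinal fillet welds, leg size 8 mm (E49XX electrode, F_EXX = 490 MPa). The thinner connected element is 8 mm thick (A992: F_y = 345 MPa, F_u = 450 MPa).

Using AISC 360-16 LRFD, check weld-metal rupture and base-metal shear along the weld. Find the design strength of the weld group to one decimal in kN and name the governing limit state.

Weld metal: throat = 0.707×8 = 5.656 mm, L = 2×145 = 290 mm. φR_n = 0.75 × 0.6 × 490 × 5.656 × 290 = 361.7 kN.
Base metal shear (8 mm plate): yield φR_n = 1.0×0.6×345×8×290 = 480.2 kN; rupture φR_n = 0.75×0.6×450×8×290 = 469.8 kN; take 469.8 kN (rupture).
Governing: min(361.7, 469.8) = 361.7 kN → weld metal.

361.7 kN (weld metal governs)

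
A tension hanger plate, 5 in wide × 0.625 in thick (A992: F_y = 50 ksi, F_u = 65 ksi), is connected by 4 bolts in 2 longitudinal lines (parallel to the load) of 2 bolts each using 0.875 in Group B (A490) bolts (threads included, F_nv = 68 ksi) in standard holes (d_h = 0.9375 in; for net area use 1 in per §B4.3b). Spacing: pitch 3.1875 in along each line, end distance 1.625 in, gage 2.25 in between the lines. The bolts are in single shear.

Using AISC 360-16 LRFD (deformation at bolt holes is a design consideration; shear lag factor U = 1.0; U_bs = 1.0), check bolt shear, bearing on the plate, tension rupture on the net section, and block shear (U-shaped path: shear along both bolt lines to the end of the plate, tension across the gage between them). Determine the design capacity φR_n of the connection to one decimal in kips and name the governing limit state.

Bolt shear: A_b = π(0.875)²/4 = 0.60132 in². φR_n = 0.75 × 68 × 0.60132 × 4 × 1 = 122.7 kips.
Bearing (0.625 in plate, F_u = 65 ksi): end bolts L_c = 1.625 − 0.9375/2 = 1.15625, R_n = min(1.2×1.15625×0.625×65, 2.4×0.875×0.625×65) = 56.367 kips/bolt; interior L_c = 3.1875 − 0.9375 = 2.25, R_n = 85.313 kips/bolt. φR_n = 0.75 × (2×56.367 + 2×85.313) = 212.5 kips.
Tension rupture (net): A_n = (5 − 2×1)×0.625 = 1.875 in² (U = 1.0, A_e = A_n). φR_n = 0.75 × 65 × 1.875 = 91.4 kips.
Block shear: shear path 2×[1.625+1×3.1875] = 2×4.8125 in, A_gv = 6.0156, A_nv = 2×(4.8125 − 1.5×1)×0.625 = 4.1406 in²; tension across gage: (2.25 − 1×1)×0.625 = 0.78125 in². R_n = min(0.6×65×4.1406, 0.6×50×6.0156) + 1.0×65×0.78125 = min(161.48, 180.47) + 50.781 = 212.26 kips. φR_n = 0.75 × 212.26 = 159.2 kips.
Governing: min(122.7, 212.5, 91.4, 159.2) = 91.4 kips → net-section rupture.

91.4 kips (net-section rupture governs)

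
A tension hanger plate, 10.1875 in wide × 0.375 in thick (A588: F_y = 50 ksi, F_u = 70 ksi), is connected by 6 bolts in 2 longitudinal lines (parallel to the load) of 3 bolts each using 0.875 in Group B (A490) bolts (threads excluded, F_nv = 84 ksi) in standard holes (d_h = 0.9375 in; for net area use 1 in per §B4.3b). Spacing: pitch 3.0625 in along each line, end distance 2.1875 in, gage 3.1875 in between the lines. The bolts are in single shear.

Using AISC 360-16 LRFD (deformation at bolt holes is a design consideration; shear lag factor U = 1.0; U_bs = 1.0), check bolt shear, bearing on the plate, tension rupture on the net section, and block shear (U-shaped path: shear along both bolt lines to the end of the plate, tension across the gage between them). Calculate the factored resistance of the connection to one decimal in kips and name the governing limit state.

Bolt shear: A_b = π(0.875)²/4 = 0.60132 in². φR_n = 0.75 × 84 × 0.60132 × 6 × 1 = 227.3 kips.
Bearing (0.375 in plate, F_u = 70 ksi): end bolts L_c = 2.1875 − 0.9375/2 = 1.71875, R_n = min(1.2×1.71875×0.375×70, 2.4×0.875×0.375×70) = 54.141 kips/bolt; interior L_c = 3.0625 − 0.9375 = 2.125, R_n = 55.125 kips/bolt. φR_n = 0.75 × (2×54.141 + 4×55.125) = 246.6 kips.
Tension rupture (net): A_n = (10.1875 − 2×1)×0.375 = 3.0703 in² (U = 1.0, A_e = A_n). φR_n = 0.75 × 70 × 3.0703 = 161.2 kips.
Block shear: shear path 2×[2.1875+2×3.0625] = 2×8.3125 in, A_gv = 6.2344, A_nv = 2×(8.3125 − 2.5×1)×0.375 = 4.3594 in²; tension across gage: (3.1875 − 1×1)×0.375 = 0.82031 in². R_n = min(0.6×70×4.3594, 0.6×50×6.2344) + 1.0×70×0.82031 = min(183.09, 187.03) + 57.422 = 240.51 kips. φR_n = 0.75 × 240.51 = 180.4 kips.
Governing: min(227.3, 246.6, 161.2, 180.4) = 161.2 kips → net-section rupture.

161.2 kips (net-section rupture governs)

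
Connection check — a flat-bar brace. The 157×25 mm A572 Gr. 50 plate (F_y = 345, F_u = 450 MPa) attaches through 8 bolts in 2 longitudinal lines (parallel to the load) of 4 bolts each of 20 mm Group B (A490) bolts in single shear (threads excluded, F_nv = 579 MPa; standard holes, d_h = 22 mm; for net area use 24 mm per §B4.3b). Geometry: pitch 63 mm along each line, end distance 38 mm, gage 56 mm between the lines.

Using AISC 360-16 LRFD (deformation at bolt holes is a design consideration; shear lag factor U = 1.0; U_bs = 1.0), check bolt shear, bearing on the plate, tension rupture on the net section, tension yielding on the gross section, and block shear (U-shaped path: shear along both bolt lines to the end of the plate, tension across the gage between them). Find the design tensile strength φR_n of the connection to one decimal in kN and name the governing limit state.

919.7 kN (net-section rupture governs)

Bolt shear: A_b = π(20)²/4 = 314.16 mm². φR_n = 0.75 × 579 × 314.16 × 8 × 1 = 1091.4 kN.
Bearing (25 mm plate, F_u = 450 MPa): end bolts L_c = 38 − 22/2 = 27, R_n = min(1.2×27×25×450, 2.4×20×25×450) = 364.5 kN/bolt; interior L_c = 63 − 22 = 41, R_n = 540 kN/bolt. φR_n = 0.75 × (2×364.5 + 6×540) = 2976.8 kN.
Tension rupture (net): A_n = (157 − 2×24)×25 = 2725 mm² (U = 1.0, A_e = A_n). φR_n = 0.75 × 450 × 2725 = 919.7 kN.
Tension yield (gross): A_g = 157×25 = 3925 mm². φR_n = 0.90 × 345 × 3925 = 1218.7 kN.
Block shear: shear path 2×[38+3×63] = 2×227 mm, A_gv = 11350, A_nv = 2×(227 − 3.5×24)×25 = 7150 mm²; tension across gage: (56 − 1×24)×25 = 800 mm². R_n = min(0.6×450×7150, 0.6×345×11350) + 1.0×450×800 = min(1930.5, 2349.5) + 360 = 2290.5 kN. φR_n = 0.75 × 2290.5 = 1717.9 kN.
Governing: min(1091.4, 2976.8, 919.7, 1218.7, 1717.9) = 919.7 kN → net-section rupture.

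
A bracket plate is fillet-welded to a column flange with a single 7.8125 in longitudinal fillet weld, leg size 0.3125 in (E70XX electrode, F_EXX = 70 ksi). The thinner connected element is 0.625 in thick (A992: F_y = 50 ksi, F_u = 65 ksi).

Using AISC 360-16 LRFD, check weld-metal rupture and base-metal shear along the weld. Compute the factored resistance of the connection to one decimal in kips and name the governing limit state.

54.4 kips (weld metal governs)

Weld metal: throat = 0.707×0.3125 = 0.22094 in, L = 7.8125 in. φR_n = 0.75 × 0.6 × 70 × 0.22094 × 7.8125 = 54.4 kips.
Base metal shear (0.625 in plate): yield φR_n = 1.0×0.6×50×0.625×7.8125 = 146.5 kips; rupture φR_n = 0.75×0.6×65×0.625×7.8125 = 142.8 kips; take 142.8 kips (rupture).
Governing: min(54.4, 142.8) = 54.4 kips → weld metal.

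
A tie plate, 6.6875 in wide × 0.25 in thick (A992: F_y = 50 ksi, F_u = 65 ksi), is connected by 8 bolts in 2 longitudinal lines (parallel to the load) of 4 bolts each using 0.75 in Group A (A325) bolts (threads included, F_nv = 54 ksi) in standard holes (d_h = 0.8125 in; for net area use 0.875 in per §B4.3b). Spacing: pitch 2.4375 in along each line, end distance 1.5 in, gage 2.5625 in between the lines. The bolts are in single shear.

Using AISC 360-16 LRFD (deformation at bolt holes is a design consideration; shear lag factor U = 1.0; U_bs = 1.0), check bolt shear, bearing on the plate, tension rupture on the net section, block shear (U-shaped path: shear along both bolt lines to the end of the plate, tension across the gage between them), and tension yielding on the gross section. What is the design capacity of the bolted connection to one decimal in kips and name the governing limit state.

Bolt shear: A_b = π(0.75)²/4 = 0.44179 in². φR_n = 0.75 × 54 × 0.44179 × 8 × 1 = 143.1 kips.
Bearing (0.25 in plate, F_u = 65 ksi): end bolts L_c = 1.5 − 0.8125/2 = 1.09375, R_n = min(1.2×1.09375×0.25×65, 2.4×0.75×0.25×65) = 21.328 kips/bolt; interior L_c = 2.4375 − 0.8125 = 1.625, R_n = 29.25 kips/bolt. φR_n = 0.75 × (2×21.328 + 6×29.25) = 163.6 kips.
Tension rupture (net): A_n = (6.6875 − 2×0.875)×0.25 = 1.2344 in² (U = 1.0, A_e = A_n). φR_n = 0.75 × 65 × 1.2344 = 60.2 kips.
Block shear: shear path 2×[1.5+3×2.4375] = 2×8.8125 in, A_gv = 4.4063, A_nv = 2×(8.8125 − 3.5×0.875)×0.25 = 2.875 in²; tension across gage: (2.5625 − 1×0.875)×0.25 = 0.42188 in². R_n = min(0.6×65×2.875, 0.6×50×4.4063) + 1.0×65×0.42188 = min(112.13, 132.19) + 27.422 = 139.55 kips. φR_n = 0.75 × 139.55 = 104.7 kips.
Tension yield (gross): A_g = 6.6875×0.25 = 1.6719 in². φR_n = 0.90 × 50 × 1.6719 = 75.2 kips.
Governing: min(143.1, 163.6, 60.2, 104.7, 75.2) = 60.2 kips → net-section rupture.

60.2 kips (net-section rupture governs)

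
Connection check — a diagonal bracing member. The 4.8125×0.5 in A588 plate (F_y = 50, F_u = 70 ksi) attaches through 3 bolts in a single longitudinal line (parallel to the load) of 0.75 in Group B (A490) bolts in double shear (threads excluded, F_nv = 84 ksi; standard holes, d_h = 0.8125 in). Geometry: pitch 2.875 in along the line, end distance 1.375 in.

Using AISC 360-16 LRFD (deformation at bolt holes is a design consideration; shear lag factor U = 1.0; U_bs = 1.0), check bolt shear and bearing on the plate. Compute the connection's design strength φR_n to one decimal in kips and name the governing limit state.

125.0 kips (bearing governs)

Bolt shear: A_b = π(0.75)²/4 = 0.44179 in². φR_n = 0.75 × 84 × 0.44179 × 3 × 2 = 167.0 kips.
Bearing (0.5 in plate, F_u = 70 ksi): end bolts L_c = 1.375 − 0.8125/2 = 0.96875, R_n = min(1.2×0.96875×0.5×70, 2.4×0.75×0.5×70) = 40.688 kips/bolt; interior L_c = 2.875 − 0.8125 = 2.0625, R_n = 63 kips/bolt. φR_n = 0.75 × (1×40.688 + 2×63) = 125.0 kips.
Governing: min(167.0, 125.0) = 125.0 kips → bearing.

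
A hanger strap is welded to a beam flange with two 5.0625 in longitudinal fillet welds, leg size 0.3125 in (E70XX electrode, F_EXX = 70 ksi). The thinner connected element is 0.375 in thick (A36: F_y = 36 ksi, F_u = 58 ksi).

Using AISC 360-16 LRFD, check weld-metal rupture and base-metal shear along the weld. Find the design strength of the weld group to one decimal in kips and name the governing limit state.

Weld metal: throat = 0.707×0.3125 = 0.22094 in, L = 2×5.0625 = 10.125 in. φR_n = 0.75 × 0.6 × 70 × 0.22094 × 10.125 = 70.5 kips.
Base metal shear (0.375 in plate): yield φR_n = 1.0×0.6×36×0.375×10.125 = 82.0 kips; rupture φR_n = 0.75×0.6×58×0.375×10.125 = 99.1 kips; take 82.0 kips (yield).
Governing: min(70.5, 82.0) = 70.5 kips → weld metal.

70.5 kips (weld metal governs)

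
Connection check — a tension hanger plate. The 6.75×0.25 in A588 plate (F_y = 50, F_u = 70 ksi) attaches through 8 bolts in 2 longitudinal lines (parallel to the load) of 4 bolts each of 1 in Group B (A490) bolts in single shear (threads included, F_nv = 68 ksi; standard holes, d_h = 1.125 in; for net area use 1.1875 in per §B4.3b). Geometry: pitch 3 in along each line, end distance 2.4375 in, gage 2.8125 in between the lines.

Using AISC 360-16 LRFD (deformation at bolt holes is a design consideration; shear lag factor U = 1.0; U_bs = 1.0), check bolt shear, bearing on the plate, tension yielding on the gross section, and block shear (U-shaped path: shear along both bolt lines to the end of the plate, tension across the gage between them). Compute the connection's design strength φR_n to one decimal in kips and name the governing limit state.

Bolt shear: A_b = π(1)²/4 = 0.7854 in². φR_n = 0.75 × 68 × 0.7854 × 8 × 1 = 320.4 kips.
Bearing (0.25 in plate, F_u = 70 ksi): end bolts L_c = 2.4375 − 1.125/2 = 1.875, R_n = min(1.2×1.875×0.25×70, 2.4×1×0.25×70) = 39.375 kips/bolt; interior L_c = 3 − 1.125 = 1.875, R_n = 39.375 kips/bolt. φR_n = 0.75 × (2×39.375 + 6×39.375) = 236.3 kips.
Tension yield (gross): A_g = 6.75×0.25 = 1.6875 in². φR_n = 0.90 × 50 × 1.6875 = 75.9 kips.
Block shear: shear path 2×[2.4375+3×3] = 2×11.4375 in, A_gv = 5.7188, A_nv = 2×(11.4375 − 3.5×1.1875)×0.25 = 3.6406 in²; tension across gage: (2.8125 − 1×1.1875)×0.25 = 0.40625 in². R_n = min(0.6×70×3.6406, 0.6×50×5.7188) + 1.0×70×0.40625 = min(152.91, 171.56) + 28.438 = 181.35 kips. φR_n = 0.75 × 181.35 = 136.0 kips.
Governing: min(320.4, 236.3, 75.9, 136.0) = 75.9 kips → gross-section yield.

75.9 kips (gross-section yield governs)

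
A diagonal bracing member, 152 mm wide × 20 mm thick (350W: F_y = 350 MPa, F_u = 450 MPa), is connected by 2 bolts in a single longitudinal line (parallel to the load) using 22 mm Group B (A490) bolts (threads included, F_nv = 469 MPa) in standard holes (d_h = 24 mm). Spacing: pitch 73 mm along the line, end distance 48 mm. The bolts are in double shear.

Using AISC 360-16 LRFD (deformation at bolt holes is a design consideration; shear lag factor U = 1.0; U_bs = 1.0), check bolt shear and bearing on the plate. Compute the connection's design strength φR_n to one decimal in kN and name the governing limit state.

534.8 kN (bolt shear governs)

Bolt shear: A_b = π(22)²/4 = 380.13 mm². φR_n = 0.75 × 469 × 380.13 × 2 × 2 = 534.8 kN.
Bearing (20 mm plate, F_u = 450 MPa): end bolts L_c = 48 − 24/2 = 36, R_n = min(1.2×36×20×450, 2.4×22×20×450) = 388.8 kN/bolt; interior L_c = 73 − 24 = 49, R_n = 475.2 kN/bolt. φR_n = 0.75 × (1×388.8 + 1×475.2) = 648.0 kN.
Governing: min(534.8, 648.0) = 534.8 kN → bolt shear.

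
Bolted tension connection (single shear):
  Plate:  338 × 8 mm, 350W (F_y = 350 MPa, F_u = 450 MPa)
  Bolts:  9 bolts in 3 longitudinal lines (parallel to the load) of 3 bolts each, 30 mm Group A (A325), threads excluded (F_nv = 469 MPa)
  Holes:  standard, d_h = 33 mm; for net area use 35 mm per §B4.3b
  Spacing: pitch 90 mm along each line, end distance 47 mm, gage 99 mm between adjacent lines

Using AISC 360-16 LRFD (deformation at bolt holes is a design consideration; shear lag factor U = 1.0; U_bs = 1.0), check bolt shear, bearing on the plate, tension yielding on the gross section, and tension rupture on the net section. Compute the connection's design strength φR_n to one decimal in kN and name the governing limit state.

Bolt shear: A_b = π(30)²/4 = 706.86 mm². φR_n = 0.75 × 469 × 706.86 × 9 × 1 = 2237.7 kN.
Bearing (8 mm plate, F_u = 450 MPa): end bolts L_c = 47 − 33/2 = 30.5, R_n = min(1.2×30.5×8×450, 2.4×30×8×450) = 131.76 kN/bolt; interior L_c = 90 − 33 = 57, R_n = 246.24 kN/bolt. φR_n = 0.75 × (3×131.76 + 6×246.24) = 1404.5 kN.
Tension yield (gross): A_g = 338×8 = 2704 mm². φR_n = 0.90 × 350 × 2704 = 851.8 kN.
Tension rupture (net): A_n = (338 − 3×35)×8 = 1864 mm² (U = 1.0, A_e = A_n). φR_n = 0.75 × 450 × 1864 = 629.1 kN.
Governing: min(2237.7, 1404.5, 851.8, 629.1) = 629.1 kN → net-section rupture.

629.1 kN (net-section rupture governs)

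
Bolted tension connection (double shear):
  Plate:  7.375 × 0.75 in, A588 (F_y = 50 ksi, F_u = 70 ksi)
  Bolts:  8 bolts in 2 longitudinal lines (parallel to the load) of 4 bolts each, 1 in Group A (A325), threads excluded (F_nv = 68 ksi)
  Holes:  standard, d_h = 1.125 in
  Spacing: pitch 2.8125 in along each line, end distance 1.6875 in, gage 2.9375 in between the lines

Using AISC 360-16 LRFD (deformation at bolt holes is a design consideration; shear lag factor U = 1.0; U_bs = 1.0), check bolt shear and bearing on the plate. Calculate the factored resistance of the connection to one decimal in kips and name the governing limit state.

584.7 kips (bearing governs)

Bolt shear: A_b = π(1)²/4 = 0.7854 in². φR_n = 0.75 × 68 × 0.7854 × 8 × 2 = 640.9 kips.
Bearing (0.75 in plate, F_u = 70 ksi): end bolts L_c = 1.6875 − 1.125/2 = 1.125, R_n = min(1.2×1.125×0.75×70, 2.4×1×0.75×70) = 70.875 kips/bolt; interior L_c = 2.8125 − 1.125 = 1.6875, R_n = 106.31 kips/bolt. φR_n = 0.75 × (2×70.875 + 6×106.31) = 584.7 kips.
Governing: min(640.9, 584.7) = 584.7 kips → bearing.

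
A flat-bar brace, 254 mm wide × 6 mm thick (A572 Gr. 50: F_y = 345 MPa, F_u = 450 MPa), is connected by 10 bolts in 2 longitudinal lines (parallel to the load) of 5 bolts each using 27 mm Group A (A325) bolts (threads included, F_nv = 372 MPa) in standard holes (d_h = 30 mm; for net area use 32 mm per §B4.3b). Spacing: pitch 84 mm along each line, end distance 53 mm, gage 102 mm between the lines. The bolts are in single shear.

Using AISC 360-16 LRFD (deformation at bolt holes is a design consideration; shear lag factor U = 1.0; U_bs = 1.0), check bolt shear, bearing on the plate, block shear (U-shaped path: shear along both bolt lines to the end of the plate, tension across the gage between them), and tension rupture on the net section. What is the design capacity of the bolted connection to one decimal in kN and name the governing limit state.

Bolt shear: A_b = π(27)²/4 = 572.56 mm². φR_n = 0.75 × 372 × 572.56 × 10 × 1 = 1597.4 kN.
Bearing (6 mm plate, F_u = 450 MPa): end bolts L_c = 53 − 30/2 = 38, R_n = min(1.2×38×6×450, 2.4×27×6×450) = 123.12 kN/bolt; interior L_c = 84 − 30 = 54, R_n = 174.96 kN/bolt. φR_n = 0.75 × (2×123.12 + 8×174.96) = 1234.4 kN.
Block shear: shear path 2×[53+4×84] = 2×389 mm, A_gv = 4668, A_nv = 2×(389 − 4.5×32)×6 = 2940 mm²; tension across gage: (102 − 1×32)×6 = 420 mm². R_n = min(0.6×450×2940, 0.6×345×4668) + 1.0×450×420 = min(793.8, 966.28) + 189 = 982.8 kN. φR_n = 0.75 × 982.8 = 737.1 kN.
Tension rupture (net): A_n = (254 − 2×32)×6 = 1140 mm² (U = 1.0, A_e = A_n). φR_n = 0.75 × 450 × 1140 = 384.8 kN.
Governing: min(1597.4, 1234.4, 737.1, 384.8) = 384.8 kN → net-section rupture.

384.8 kN (net-section rupture governs)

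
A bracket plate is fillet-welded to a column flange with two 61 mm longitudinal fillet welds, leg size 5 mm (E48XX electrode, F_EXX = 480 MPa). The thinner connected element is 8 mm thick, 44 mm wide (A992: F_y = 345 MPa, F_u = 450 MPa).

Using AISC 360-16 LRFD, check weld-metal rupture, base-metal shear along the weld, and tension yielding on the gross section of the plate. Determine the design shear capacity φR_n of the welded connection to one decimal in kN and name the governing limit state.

93.2 kN (weld metal governs)

Weld metal: throat = 0.707×5 = 3.535 mm, L = 2×61 = 122 mm. φR_n = 0.75 × 0.6 × 480 × 3.535 × 122 = 93.2 kN.
Base metal shear (8 mm plate): yield φR_n = 1.0×0.6×345×8×122 = 202.0 kN; rupture φR_n = 0.75×0.6×450×8×122 = 197.6 kN; take 197.6 kN (rupture).
Tension yield (gross): A_g = 44×8 = 352 mm². φR_n = 0.90 × 345 × 352 = 109.3 kN.
Governing: min(93.2, 197.6, 109.3) = 93.2 kN → weld metal.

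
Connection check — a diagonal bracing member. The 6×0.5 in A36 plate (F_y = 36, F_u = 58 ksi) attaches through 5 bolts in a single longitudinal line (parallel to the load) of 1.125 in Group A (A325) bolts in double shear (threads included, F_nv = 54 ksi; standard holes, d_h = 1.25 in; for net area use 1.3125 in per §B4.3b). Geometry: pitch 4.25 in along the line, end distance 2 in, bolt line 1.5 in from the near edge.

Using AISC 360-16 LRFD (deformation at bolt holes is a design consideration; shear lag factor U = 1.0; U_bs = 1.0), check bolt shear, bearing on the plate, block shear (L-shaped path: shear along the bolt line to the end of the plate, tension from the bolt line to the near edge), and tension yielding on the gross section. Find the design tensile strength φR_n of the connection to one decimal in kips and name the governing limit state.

97.2 kips (gross-section yield governs)

Bolt shear: A_b = π(1.125)²/4 = 0.99402 in². φR_n = 0.75 × 54 × 0.99402 × 5 × 2 = 402.6 kips.
Bearing (0.5 in plate, F_u = 58 ksi): end bolts L_c = 2 − 1.25/2 = 1.375, R_n = min(1.2×1.375×0.5×58, 2.4×1.125×0.5×58) = 47.85 kips/bolt; interior L_c = 4.25 − 1.25 = 3, R_n = 78.3 kips/bolt. φR_n = 0.75 × (1×47.85 + 4×78.3) = 270.8 kips.
Block shear: shear path 1×[2+4×4.25] = 1×19 in, A_gv = 9.5, A_nv = 1×(19 − 4.5×1.3125)×0.5 = 6.5469 in²; tension to near edge: (1.5 − 0.5×1.3125)×0.5 = 0.42188 in². R_n = min(0.6×58×6.5469, 0.6×36×9.5) + 1.0×58×0.42188 = min(227.83, 205.2) + 24.469 = 229.67 kips. φR_n = 0.75 × 229.67 = 172.3 kips.
Tension yield (gross): A_g = 6×0.5 = 3 in². φR_n = 0.90 × 36 × 3 = 97.2 kips.
Governing: min(402.6, 270.8, 172.3, 97.2) = 97.2 kips → gross-section yield.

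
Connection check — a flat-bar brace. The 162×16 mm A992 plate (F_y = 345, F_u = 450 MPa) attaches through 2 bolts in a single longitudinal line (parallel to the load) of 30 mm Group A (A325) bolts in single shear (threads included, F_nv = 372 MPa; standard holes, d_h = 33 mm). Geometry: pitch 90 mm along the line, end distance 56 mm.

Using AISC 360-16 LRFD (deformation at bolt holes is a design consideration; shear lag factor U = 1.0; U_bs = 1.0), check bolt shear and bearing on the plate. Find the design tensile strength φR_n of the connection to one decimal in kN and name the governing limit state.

Bolt shear: A_b = π(30)²/4 = 706.86 mm². φR_n = 0.75 × 372 × 706.86 × 2 × 1 = 394.4 kN.
Bearing (16 mm plate, F_u = 450 MPa): end bolts L_c = 56 − 33/2 = 39.5, R_n = min(1.2×39.5×16×450, 2.4×30×16×450) = 341.28 kN/bolt; interior L_c = 90 − 33 = 57, R_n = 492.48 kN/bolt. φR_n = 0.75 × (1×341.28 + 1×492.48) = 625.3 kN.
Governing: min(394.4, 625.3) = 394.4 kN → bolt shear.

394.4 kN (bolt shear governs)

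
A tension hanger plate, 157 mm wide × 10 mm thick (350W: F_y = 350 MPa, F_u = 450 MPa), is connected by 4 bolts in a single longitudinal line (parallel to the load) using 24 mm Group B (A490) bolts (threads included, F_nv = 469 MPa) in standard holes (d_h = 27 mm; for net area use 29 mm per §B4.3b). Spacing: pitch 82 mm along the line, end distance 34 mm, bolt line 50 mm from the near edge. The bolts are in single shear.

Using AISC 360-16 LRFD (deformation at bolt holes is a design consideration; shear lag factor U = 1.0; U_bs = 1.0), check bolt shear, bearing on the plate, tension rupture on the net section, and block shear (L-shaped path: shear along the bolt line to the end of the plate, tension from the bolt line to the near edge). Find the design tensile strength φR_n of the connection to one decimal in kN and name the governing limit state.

Bolt shear: A_b = π(24)²/4 = 452.39 mm². φR_n = 0.75 × 469 × 452.39 × 4 × 1 = 636.5 kN.
Bearing (10 mm plate, F_u = 450 MPa): end bolts L_c = 34 − 27/2 = 20.5, R_n = min(1.2×20.5×10×450, 2.4×24×10×450) = 110.7 kN/bolt; interior L_c = 82 − 27 = 55, R_n = 259.2 kN/bolt. φR_n = 0.75 × (1×110.7 + 3×259.2) = 666.2 kN.
Tension rupture (net): A_n = (157 − 1×29)×10 = 1280 mm² (U = 1.0, A_e = A_n). φR_n = 0.75 × 450 × 1280 = 432.0 kN.
Block shear: shear path 1×[34+3×82] = 1×280 mm, A_gv = 2800, A_nv = 1×(280 − 3.5×29)×10 = 1785 mm²; tension to near edge: (50 − 0.5×29)×10 = 355 mm². R_n = min(0.6×450×1785, 0.6×350×2800) + 1.0×450×355 = min(481.95, 588) + 159.75 = 641.7 kN. φR_n = 0.75 × 641.7 = 481.3 kN.
Governing: min(636.5, 666.2, 432.0, 481.3) = 432.0 kN → net-section rupture.

432.0 kN (net-section rupture governs)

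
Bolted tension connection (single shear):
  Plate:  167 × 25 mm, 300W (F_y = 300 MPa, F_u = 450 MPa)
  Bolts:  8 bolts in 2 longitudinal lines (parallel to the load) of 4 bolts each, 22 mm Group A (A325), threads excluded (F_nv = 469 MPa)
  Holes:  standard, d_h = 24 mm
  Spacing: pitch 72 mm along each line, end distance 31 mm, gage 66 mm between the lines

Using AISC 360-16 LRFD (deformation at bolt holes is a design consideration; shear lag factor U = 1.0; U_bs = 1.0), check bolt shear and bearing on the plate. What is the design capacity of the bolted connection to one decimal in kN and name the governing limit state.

Bolt shear: A_b = π(22)²/4 = 380.13 mm². φR_n = 0.75 × 469 × 380.13 × 8 × 1 = 1069.7 kN.
Bearing (25 mm plate, F_u = 450 MPa): end bolts L_c = 31 − 24/2 = 19, R_n = min(1.2×19×25×450, 2.4×22×25×450) = 256.5 kN/bolt; interior L_c = 72 − 24 = 48, R_n = 594 kN/bolt. φR_n = 0.75 × (2×256.5 + 6×594) = 3057.8 kN.
Governing: min(1069.7, 3057.8) = 1069.7 kN → bolt shear.

1069.7 kN (bolt shear governs)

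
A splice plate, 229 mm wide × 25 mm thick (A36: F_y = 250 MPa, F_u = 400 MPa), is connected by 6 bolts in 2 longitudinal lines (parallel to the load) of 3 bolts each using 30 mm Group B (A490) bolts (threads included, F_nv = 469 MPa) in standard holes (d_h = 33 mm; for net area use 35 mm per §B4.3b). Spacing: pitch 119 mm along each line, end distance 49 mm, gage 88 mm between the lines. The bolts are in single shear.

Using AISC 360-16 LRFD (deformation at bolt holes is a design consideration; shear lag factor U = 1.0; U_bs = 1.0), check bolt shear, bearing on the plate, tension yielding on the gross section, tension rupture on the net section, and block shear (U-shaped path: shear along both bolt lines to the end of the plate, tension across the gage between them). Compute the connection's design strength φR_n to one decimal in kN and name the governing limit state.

Bolt shear: A_b = π(30)²/4 = 706.86 mm². φR_n = 0.75 × 469 × 706.86 × 6 × 1 = 1491.8 kN.
Bearing (25 mm plate, F_u = 400 MPa): end bolts L_c = 49 − 33/2 = 32.5, R_n = min(1.2×32.5×25×400, 2.4×30×25×400) = 390 kN/bolt; interior L_c = 119 − 33 = 86, R_n = 720 kN/bolt. φR_n = 0.75 × (2×390 + 4×720) = 2745.0 kN.
Tension yield (gross): A_g = 229×25 = 5725 mm². φR_n = 0.90 × 250 × 5725 = 1288.1 kN.
Tension rupture (net): A_n = (229 − 2×35)×25 = 3975 mm² (U = 1.0, A_e = A_n). φR_n = 0.75 × 400 × 3975 = 1192.5 kN.
Block shear: shear path 2×[49+2×119] = 2×287 mm, A_gv = 14350, A_nv = 2×(287 − 2.5×35)×25 = 9975 mm²; tension across gage: (88 − 1×35)×25 = 1325 mm². R_n = min(0.6×400×9975, 0.6×250×14350) + 1.0×400×1325 = min(2394, 2152.5) + 530 = 2682.5 kN. φR_n = 0.75 × 2682.5 = 2011.9 kN.
Governing: min(1491.8, 2745.0, 1288.1, 1192.5, 2011.9) = 1192.5 kN → net-section rupture.

1192.5 kN (net-section rupture governs)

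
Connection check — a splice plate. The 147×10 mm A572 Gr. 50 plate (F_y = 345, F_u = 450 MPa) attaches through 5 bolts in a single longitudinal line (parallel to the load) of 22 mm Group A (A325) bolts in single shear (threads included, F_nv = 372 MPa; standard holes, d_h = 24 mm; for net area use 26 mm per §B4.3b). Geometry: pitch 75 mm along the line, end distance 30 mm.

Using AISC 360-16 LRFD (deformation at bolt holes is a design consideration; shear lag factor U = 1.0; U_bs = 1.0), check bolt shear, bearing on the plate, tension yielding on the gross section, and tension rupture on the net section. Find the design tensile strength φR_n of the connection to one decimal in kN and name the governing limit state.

408.4 kN (net-section rupture governs)

Bolt shear: A_b = π(22)²/4 = 380.13 mm². φR_n = 0.75 × 372 × 380.13 × 5 × 1 = 530.3 kN.
Bearing (10 mm plate, F_u = 450 MPa): end bolts L_c = 30 − 24/2 = 18, R_n = min(1.2×18×10×450, 2.4×22×10×450) = 97.2 kN/bolt; interior L_c = 75 − 24 = 51, R_n = 237.6 kN/bolt. φR_n = 0.75 × (1×97.2 + 4×237.6) = 785.7 kN.
Tension yield (gross): A_g = 147×10 = 1470 mm². φR_n = 0.90 × 345 × 1470 = 456.4 kN.
Tension rupture (net): A_n = (147 − 1×26)×10 = 1210 mm² (U = 1.0, A_e = A_n). φR_n = 0.75 × 450 × 1210 = 408.4 kN.
Governing: min(530.3, 785.7, 456.4, 408.4) = 408.4 kN → net-section rupture.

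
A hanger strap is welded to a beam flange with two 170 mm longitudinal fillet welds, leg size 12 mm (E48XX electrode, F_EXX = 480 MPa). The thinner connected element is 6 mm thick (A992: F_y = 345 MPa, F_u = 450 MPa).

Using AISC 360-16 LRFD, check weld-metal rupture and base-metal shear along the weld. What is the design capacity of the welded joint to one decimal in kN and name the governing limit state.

413.1 kN (base-metal shear governs)

Weld metal: throat = 0.707×12 = 8.484 mm, L = 2×170 = 340 mm. φR_n = 0.75 × 0.6 × 480 × 8.484 × 340 = 623.1 kN.
Base metal shear (6 mm plate): yield φR_n = 1.0×0.6×345×6×340 = 422.3 kN; rupture φR_n = 0.75×0.6×450×6×340 = 413.1 kN; take 413.1 kN (rupture).
Governing: min(623.1, 413.1) = 413.1 kN → base-metal shear.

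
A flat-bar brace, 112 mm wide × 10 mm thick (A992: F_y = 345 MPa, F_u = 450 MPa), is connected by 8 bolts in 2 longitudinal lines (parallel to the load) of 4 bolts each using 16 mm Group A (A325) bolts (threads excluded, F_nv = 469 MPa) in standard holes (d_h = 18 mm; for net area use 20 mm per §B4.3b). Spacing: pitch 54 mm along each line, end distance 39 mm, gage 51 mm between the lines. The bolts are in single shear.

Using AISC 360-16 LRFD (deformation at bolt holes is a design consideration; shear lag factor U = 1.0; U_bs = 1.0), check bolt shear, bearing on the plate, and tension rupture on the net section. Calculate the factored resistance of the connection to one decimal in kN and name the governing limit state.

Bolt shear: A_b = π(16)²/4 = 201.06 mm². φR_n = 0.75 × 469 × 201.06 × 8 × 1 = 565.8 kN.
Bearing (10 mm plate, F_u = 450 MPa): end bolts L_c = 39 − 18/2 = 30, R_n = min(1.2×30×10×450, 2.4×16×10×450) = 162 kN/bolt; interior L_c = 54 − 18 = 36, R_n = 172.8 kN/bolt. φR_n = 0.75 × (2×162 + 6×172.8) = 1020.6 kN.
Tension rupture (net): A_n = (112 − 2×20)×10 = 720 mm² (U = 1.0, A_e = A_n). φR_n = 0.75 × 450 × 720 = 243.0 kN.
Governing: min(565.8, 1020.6, 243.0) = 243.0 kN → net-section rupture.

243.0 kN (net-section rupture governs)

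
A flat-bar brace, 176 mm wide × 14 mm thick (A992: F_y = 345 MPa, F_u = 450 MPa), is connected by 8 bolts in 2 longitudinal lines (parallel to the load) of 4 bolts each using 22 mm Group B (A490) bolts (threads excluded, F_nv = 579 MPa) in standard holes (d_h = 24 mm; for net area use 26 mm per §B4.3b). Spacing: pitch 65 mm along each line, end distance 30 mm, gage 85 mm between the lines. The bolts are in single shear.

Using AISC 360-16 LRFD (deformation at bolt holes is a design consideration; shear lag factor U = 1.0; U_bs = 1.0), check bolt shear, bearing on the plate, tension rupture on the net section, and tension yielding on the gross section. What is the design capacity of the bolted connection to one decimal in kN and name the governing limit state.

Bolt shear: A_b = π(22)²/4 = 380.13 mm². φR_n = 0.75 × 579 × 380.13 × 8 × 1 = 1320.6 kN.
Bearing (14 mm plate, F_u = 450 MPa): end bolts L_c = 30 − 24/2 = 18, R_n = min(1.2×18×14×450, 2.4×22×14×450) = 136.08 kN/bolt; interior L_c = 65 − 24 = 41, R_n = 309.96 kN/bolt. φR_n = 0.75 × (2×136.08 + 6×309.96) = 1598.9 kN.
Tension rupture (net): A_n = (176 − 2×26)×14 = 1736 mm² (U = 1.0, A_e = A_n). φR_n = 0.75 × 450 × 1736 = 585.9 kN.
Tension yield (gross): A_g = 176×14 = 2464 mm². φR_n = 0.90 × 345 × 2464 = 765.1 kN.
Governing: min(1320.6, 1598.9, 585.9, 765.1) = 585.9 kN → net-section rupture.

585.9 kN (net-section rupture governs)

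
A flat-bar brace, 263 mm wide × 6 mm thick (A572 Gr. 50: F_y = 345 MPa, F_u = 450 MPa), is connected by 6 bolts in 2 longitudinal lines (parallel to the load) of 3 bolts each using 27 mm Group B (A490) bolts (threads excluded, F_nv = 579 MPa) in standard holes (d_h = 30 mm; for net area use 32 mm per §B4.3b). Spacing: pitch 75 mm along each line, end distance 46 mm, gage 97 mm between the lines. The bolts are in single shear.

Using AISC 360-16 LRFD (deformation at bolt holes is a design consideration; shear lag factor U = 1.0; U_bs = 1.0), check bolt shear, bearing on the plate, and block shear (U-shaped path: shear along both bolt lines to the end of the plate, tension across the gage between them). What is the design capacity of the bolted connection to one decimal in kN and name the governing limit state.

413.5 kN (block shear governs)

Bolt shear: A_b = π(27)²/4 = 572.56 mm². φR_n = 0.75 × 579 × 572.56 × 6 × 1 = 1491.8 kN.
Bearing (6 mm plate, F_u = 450 MPa): end bolts L_c = 46 − 30/2 = 31, R_n = min(1.2×31×6×450, 2.4×27×6×450) = 100.44 kN/bolt; interior L_c = 75 − 30 = 45, R_n = 145.8 kN/bolt. φR_n = 0.75 × (2×100.44 + 4×145.8) = 588.1 kN.
Block shear: shear path 2×[46+2×75] = 2×196 mm, A_gv = 2352, A_nv = 2×(196 − 2.5×32)×6 = 1392 mm²; tension across gage: (97 − 1×32)×6 = 390 mm². R_n = min(0.6×450×1392, 0.6×345×2352) + 1.0×450×390 = min(375.84, 486.86) + 175.5 = 551.34 kN. φR_n = 0.75 × 551.34 = 413.5 kN.
Governing: min(1491.8, 588.1, 413.5) = 413.5 kN → block shear.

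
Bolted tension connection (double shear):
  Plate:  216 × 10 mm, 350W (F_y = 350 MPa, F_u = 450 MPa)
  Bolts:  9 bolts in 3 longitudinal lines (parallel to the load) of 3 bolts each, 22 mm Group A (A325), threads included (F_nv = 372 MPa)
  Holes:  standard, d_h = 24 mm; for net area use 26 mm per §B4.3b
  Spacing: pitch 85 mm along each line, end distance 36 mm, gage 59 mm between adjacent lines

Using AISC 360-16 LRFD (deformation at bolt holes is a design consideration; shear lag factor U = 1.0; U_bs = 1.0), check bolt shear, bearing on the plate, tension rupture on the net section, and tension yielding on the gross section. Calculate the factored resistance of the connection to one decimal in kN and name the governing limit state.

465.8 kN (net-section rupture governs)

Bolt shear: A_b = π(22)²/4 = 380.13 mm². φR_n = 0.75 × 372 × 380.13 × 9 × 2 = 1909.0 kN.
Bearing (10 mm plate, F_u = 450 MPa): end bolts L_c = 36 − 24/2 = 24, R_n = min(1.2×24×10×450, 2.4×22×10×450) = 129.6 kN/bolt; interior L_c = 85 − 24 = 61, R_n = 237.6 kN/bolt. φR_n = 0.75 × (3×129.6 + 6×237.6) = 1360.8 kN.
Tension rupture (net): A_n = (216 − 3×26)×10 = 1380 mm² (U = 1.0, A_e = A_n). φR_n = 0.75 × 450 × 1380 = 465.8 kN.
Tension yield (gross): A_g = 216×10 = 2160 mm². φR_n = 0.90 × 350 × 2160 = 680.4 kN.
Governing: min(1909.0, 1360.8, 465.8, 680.4) = 465.8 kN → net-section rupture.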